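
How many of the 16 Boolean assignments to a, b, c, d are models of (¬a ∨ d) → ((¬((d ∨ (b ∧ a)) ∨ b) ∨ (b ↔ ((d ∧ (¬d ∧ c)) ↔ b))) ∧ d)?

4

Initial set: {T ((¬a ∨ d) → ((¬((d ∨ (b ∧ a)) ∨ b) ∨ (b ↔ ((d ∧ (¬d ∧ c)) ↔ b))) ∧ d))}.
T ((¬a ∨ d) → ((¬((d ∨ (b ∧ a)) ∨ b) ∨ (b ↔ ((d ∧ (¬d ∧ c)) ↔ b))) ∧ d)): β-rule — branch into F (¬a ∨ d)  //  T ((¬((d ∨ (b ∧ a)) ∨ b) ∨ (b ↔ ((d ∧ (¬d ∧ c)) ↔ b))) ∧ d).
  branch 1 (add F (¬a ∨ d)):
    F (¬a ∨ d): α-rule — add F ¬a, F d.
    ○ open, literals {a=1, d=0}.
  branch 2 (add T ((¬((d ∨ (b ∧ a)) ∨ b) ∨ (b ↔ ((d ∧ (¬d ∧ c)) ↔ b))) ∧ d)):
    T ((¬((d ∨ (b ∧ a)) ∨ b) ∨ (b ↔ ((d ∧ (¬d ∧ c)) ↔ b))) ∧ d): α-rule — add T (¬((d ∨ (b ∧ a)) ∨ b) ∨ (b ↔ ((d ∧ (¬d ∧ c)) ↔ b))), T d.
    T (¬((d ∨ (b ∧ a)) ∨ b) ∨ (b ↔ ((d ∧ (¬d ∧ c)) ↔ b))): β-rule — branch into T ¬((d ∨ (b ∧ a)) ∨ b)  //  T (b ↔ ((d ∧ (¬d ∧ c)) ↔ b)).
      branch 2.1 (add T ¬((d ∨ (b ∧ a)) ∨ b)):
        T ¬((d ∨ (b ∧ a)) ∨ b): α-rule — add F (d ∨ (b ∧ a)), F b.
        F (d ∨ (b ∧ a)): α-rule — add F d, F (b ∧ a).
        × closes — contains both d and ¬d.
      branch 2.2 (add T (b ↔ ((d ∧ (¬d ∧ c)) ↔ b))):
        T (b ↔ ((d ∧ (¬d ∧ c)) ↔ b)): β-rule — branch into T b, T ((d ∧ (¬d ∧ c)) ↔ b)  //  F b, F ((d ∧ (¬d ∧ c)) ↔ b).
          branch 2.2.1 (add T b, T ((d ∧ (¬d ∧ c)) ↔ b)):
            T ((d ∧ (¬d ∧ c)) ↔ b): β-rule — branch into T (d ∧ (¬d ∧ c)), T b  //  F (d ∧ (¬d ∧ c)), F b.
              branch 2.2.1.1 (add T (d ∧ (¬d ∧ c)), T b):
                T (d ∧ (¬d ∧ c)): α-rule — add T d, T (¬d ∧ c).
                T (¬d ∧ c): α-rule — add T ¬d, T c.
                × closes — contains both d and ¬d.
              branch 2.2.1.2 (add F (d ∧ (¬d ∧ c)), F b):
                × closes — contains both b and ¬b.
          branch 2.2.2 (add F b, F ((d ∧ (¬d ∧ c)) ↔ b)):
            F ((d ∧ (¬d ∧ c)) ↔ b): β-rule — branch into T (d ∧ (¬d ∧ c)), F b  //  F (d ∧ (¬d ∧ c)), T b.
              branch 2.2.2.1 (add T (d ∧ (¬d ∧ c)), F b):
                T (d ∧ (¬d ∧ c)): α-rule — add T d, T (¬d ∧ c).
                T (¬d ∧ c): α-rule — add T ¬d, T c.
                × closes — contains both d and ¬d.
              branch 2.2.2.2 (add F (d ∧ (¬d ∧ c)), T b):
                × closes — contains both b and ¬b.
5 branches closed, 1 open.
Each open branch fixes some atoms; the unmentioned ones are free. Counting distinct full assignments: branch {a=1, d=0} (b, c) contributes 4 new. Total: 4.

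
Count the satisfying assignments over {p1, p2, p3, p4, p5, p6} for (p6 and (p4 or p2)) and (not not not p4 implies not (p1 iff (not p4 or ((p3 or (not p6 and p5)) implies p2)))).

Initial set: {T ((p6 and (p4 or p2)) and (not not not p4 implies not (p1 iff (not p4 or ((p3 or (not p6 and p5)) implies p2)))))}.
T ((p6 and (p4 or p2)) and (not not not p4 implies not (p1 iff (not p4 or ((p3 or (not p6 and p5)) implies p2))))): α-rule — add T (p6 and (p4 or p2)), T (not not not p4 implies not (p1 iff (not p4 or ((p3 or (not p6 and p5)) implies p2)))).
T (p6 and (p4 or p2)): α-rule — add T p6, T (p4 or p2).
T (not not not p4 implies not (p1 iff (not p4 or ((p3 or (not p6 and p5)) implies p2)))): β-rule — branch into F not not not p4  //  T not (p1 iff (not p4 or ((p3 or (not p6 and p5)) implies p2))).
  branch 1 (add F not not not p4):
    F not not not p4: drop double negation, giving F not p4.
    T (p4 or p2): β-rule — branch into T p4  //  T p2.
      branch 1.1 (add T p4):
        ○ open, literals {p4=T, p6=T}.
      branch 1.2 (add T p2):
        ○ open, literals {p2=T, p4=T, p6=T}.
  branch 2 (add T not (p1 iff (not p4 or ((p3 or (not p6 and p5)) implies p2)))):
    T (p4 or p2): β-rule — branch into T p4  //  T p2.
      branch 2.1 (add T p4):
        T not (p1 iff (not p4 or ((p3 or (not p6 and p5)) implies p2))): β-rule — branch into T p1, F (not p4 or ((p3 or (not p6 and p5)) implies p2))  //  F p1, T (not p4 or ((p3 or (not p6 and p5)) implies p2)).
          branch 2.1.1 (add T p1, F (not p4 or ((p3 or (not p6 and p5)) implies p2))):
            F (not p4 or ((p3 or (not p6 and p5)) implies p2)): α-rule — add F not p4, F ((p3 or (not p6 and p5)) implies p2).
            F ((p3 or (not p6 and p5)) implies p2): α-rule — add T (p3 or (not p6 and p5)), F p2.
            T (p3 or (not p6 and p5)): β-rule — branch into T p3  //  T (not p6 and p5).
              branch 2.1.1.1 (add T p3):
                ○ open, literals {p1=T, p2=F, p3=T, p4=T, p6=T}.
              branch 2.1.1.2 (add T (not p6 and p5)):
                T (not p6 and p5): α-rule — add T not p6, T p5.
                × closes — contains both p6 and not p6.
          branch 2.1.2 (add F p1, T (not p4 or ((p3 or (not p6 and p5)) implies p2))):
            T (not p4 or ((p3 or (not p6 and p5)) implies p2)): β-rule — branch into T not p4  //  T ((p3 or (not p6 and p5)) implies p2).
              branch 2.1.2.1 (add T not p4):
                × closes — contains both p4 and not p4.
              branch 2.1.2.2 (add T ((p3 or (not p6 and p5)) implies p2)):
                T ((p3 or (not p6 and p5)) implies p2): β-rule — branch into F (p3 or (not p6 and p5))  //  T p2.
                  branch 2.1.2.2.1 (add F (p3 or (not p6 and p5))):
                    F (p3 or (not p6 and p5)): α-rule — add F p3, F (not p6 and p5).
                    F (not p6 and p5): β-rule — branch into F not p6  //  F p5.
                      branch 2.1.2.2.1.1 (add F not p6):
                        ○ open, literals {p1=F, p3=F, p4=T, p6=T}.
                      branch 2.1.2.2.1.2 (add F p5):
                        ○ open, literals {p1=F, p3=F, p4=T, p5=F, p6=T}.
                  branch 2.1.2.2.2 (add T p2):
                    ○ open, literals {p1=F, p2=T, p4=T, p6=T}.
      branch 2.2 (add T p2):
        T not (p1 iff (not p4 or ((p3 or (not p6 and p5)) implies p2))): β-rule — branch into T p1, F (not p4 or ((p3 or (not p6 and p5)) implies p2))  //  F p1, T (not p4 or ((p3 or (not p6 and p5)) implies p2)).
          branch 2.2.1 (add T p1, F (not p4 or ((p3 or (not p6 and p5)) implies p2))):
            F (not p4 or ((p3 or (not p6 and p5)) implies p2)): α-rule — add F not p4, F ((p3 or (not p6 and p5)) implies p2).
            F ((p3 or (not p6 and p5)) implies p2): α-rule — add T (p3 or (not p6 and p5)), F p2.
            × closes — contains both p2 and not p2.
          branch 2.2.2 (add F p1, T (not p4 or ((p3 or (not p6 and p5)) implies p2))):
            T (not p4 or ((p3 or (not p6 and p5)) implies p2)): β-rule — branch into T not p4  //  T ((p3 or (not p6 and p5)) implies p2).
              branch 2.2.2.1 (add T not p4):
                ○ open, literals {p1=F, p2=T, p4=F, p6=T}.
              branch 2.2.2.2 (add T ((p3 or (not p6 and p5)) implies p2)):
                T ((p3 or (not p6 and p5)) implies p2): β-rule — branch into F (p3 or (not p6 and p5))  //  T p2.
                  branch 2.2.2.2.1 (add F (p3 or (not p6 and p5))):
                    F (p3 or (not p6 and p5)): α-rule — add F p3, F (not p6 and p5).
                    F (not p6 and p5): β-rule — branch into F not p6  //  F p5.
                      branch 2.2.2.2.1.1 (add F not p6):
                        ○ open, literals {p1=F, p2=T, p3=F, p6=T}.
                      branch 2.2.2.2.1.2 (add F p5):
                        ○ open, literals {p1=F, p2=T, p3=F, p5=F, p6=T}.
                  branch 2.2.2.2.2 (add T p2):
                    ○ open, literals {p1=F, p2=T, p6=T}.
3 branches closed, 10 open.
Each open branch fixes some atoms; the unmentioned ones are free. Counting distinct full assignments: branch {p4=T, p6=T} (p1, p2, p3, p5) contributes 16 new; branch {p2=T, p4=T, p6=T} (p1, p3, p5) contributes 0 new; branch {p1=T, p2=F, p3=T, p4=T, p6=T} (p5) contributes 0 new; branch {p1=F, p3=F, p4=T, p6=T} (p2, p5) contributes 0 new; branch {p1=F, p3=F, p4=T, p5=F, p6=T} (p2) contributes 0 new; branch {p1=F, p2=T, p4=T, p6=T} (p3, p5) contributes 0 new; branch {p1=F, p2=T, p4=F, p6=T} (p3, p5) contributes 4 new; branch {p1=F, p2=T, p3=F, p6=T} (p4, p5) contributes 0 new; branch {p1=F, p2=T, p3=F, p5=F, p6=T} (p4) contributes 0 new; branch {p1=F, p2=T, p6=T} (p3, p4, p5) contributes 0 new. Total: 20.

20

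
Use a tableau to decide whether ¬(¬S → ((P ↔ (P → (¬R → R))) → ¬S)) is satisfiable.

Initial set: {T ¬(¬S → ((P ↔ (P → (¬R → R))) → ¬S))}.
T ¬(¬S → ((P ↔ (P → (¬R → R))) → ¬S)): α-rule — add T ¬S, F ((P ↔ (P → (¬R → R))) → ¬S).
F ((P ↔ (P → (¬R → R))) → ¬S): α-rule — add T (P ↔ (P → (¬R → R))), F ¬S.
× closes — contains both S and ¬S.
All 1 branch closes.
Every branch closed; the formula is unsatisfiable.

Unsatisfiable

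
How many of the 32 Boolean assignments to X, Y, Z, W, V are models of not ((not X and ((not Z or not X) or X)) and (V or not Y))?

20

Initial set: {T not ((not X and ((not Z or not X) or X)) and (V or not Y))}.
T not ((not X and ((not Z or not X) or X)) and (V or not Y)): β-rule — branch into F (not X and ((not Z or not X) or X))  //  F (V or not Y).
  branch 1 (add F (not X and ((not Z or not X) or X))):
    F (not X and ((not Z or not X) or X)): β-rule — branch into F not X  //  F ((not Z or not X) or X).
      branch 1.1 (add F not X):
        ○ open, literals {X=T}.
      branch 1.2 (add F ((not Z or not X) or X)):
        F ((not Z or not X) or X): α-rule — add F (not Z or not X), F X.
        F (not Z or not X): α-rule — add F not Z, F not X.
        × closes — contains both X and not X.
  branch 2 (add F (V or not Y)):
    F (V or not Y): α-rule — add F V, F not Y.
    ○ open, literals {V=F, Y=T}.
1 branch closed, 2 open.
Each open branch fixes some atoms; the unmentioned ones are free. Counting distinct full assignments: branch {X=T} (Y, Z, W, V) contributes 16 new; branch {V=F, Y=T} (X, Z, W) contributes 4 new. Total: 20.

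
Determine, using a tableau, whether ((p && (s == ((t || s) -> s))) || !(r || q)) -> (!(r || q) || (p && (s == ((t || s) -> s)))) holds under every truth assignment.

Assume the negation and expand:
Initial set: {F (((p && (s == ((t || s) -> s))) || !(r || q)) -> (!(r || q) || (p && (s == ((t || s) -> s)))))}.
F (((p && (s == ((t || s) -> s))) || !(r || q)) -> (!(r || q) || (p && (s == ((t || s) -> s))))): α-rule — add T ((p && (s == ((t || s) -> s))) || !(r || q)), F (!(r || q) || (p && (s == ((t || s) -> s)))).
F (!(r || q) || (p && (s == ((t || s) -> s)))): α-rule — add F !(r || q), F (p && (s == ((t || s) -> s))).
T ((p && (s == ((t || s) -> s))) || !(r || q)): β-rule — branch into T (p && (s == ((t || s) -> s)))  //  T !(r || q).
  branch 1 (add T (p && (s == ((t || s) -> s)))):
    T (p && (s == ((t || s) -> s))): α-rule — add T p, T (s == ((t || s) -> s)).
    F !(r || q): β-rule — branch into T r  //  T q.
      branch 1.1 (add T r):
        F (p && (s == ((t || s) -> s))): β-rule — branch into F p  //  F (s == ((t || s) -> s)).
          branch 1.1.1 (add F p):
            × closes — contains both p and !p.
          branch 1.1.2 (add F (s == ((t || s) -> s))):
            T (s == ((t || s) -> s)): β-rule — branch into T s, T ((t || s) -> s)  //  F s, F ((t || s) -> s).
              branch 1.1.2.1 (add T s, T ((t || s) -> s)):
                F (s == ((t || s) -> s)): β-rule — branch into T s, F ((t || s) -> s)  //  F s, T ((t || s) -> s).
                  branch 1.1.2.1.1 (add T s, F ((t || s) -> s)):
                    F ((t || s) -> s): α-rule — add T (t || s), F s.
                    × closes — contains both s and !s.
                  branch 1.1.2.1.2 (add F s, T ((t || s) -> s)):
                    × closes — contains both s and !s.
              branch 1.1.2.2 (add F s, F ((t || s) -> s)):
                F ((t || s) -> s): α-rule — add T (t || s), F s.
                F (s == ((t || s) -> s)): β-rule — branch into T s, F ((t || s) -> s)  //  F s, T ((t || s) -> s).
                  branch 1.1.2.2.1 (add T s, F ((t || s) -> s)):
                    × closes — contains both s and !s.
                  branch 1.1.2.2.2 (add F s, T ((t || s) -> s)):
                    T (t || s): β-rule — branch into T t  //  T s.
                      branch 1.1.2.2.2.1 (add T t):
                        T ((t || s) -> s): β-rule — branch into F (t || s)  //  T s.
                          branch 1.1.2.2.2.1.1 (add F (t || s)):
                            F (t || s): α-rule — add F t, F s.
                            × closes — contains both t and !t.
                          branch 1.1.2.2.2.1.2 (add T s):
                            × closes — contains both s and !s.
                      branch 1.1.2.2.2.2 (add T s):
                        × closes — contains both s and !s.
      branch 1.2 (add T q):
        F (p && (s == ((t || s) -> s))): β-rule — branch into F p  //  F (s == ((t || s) -> s)).
          branch 1.2.1 (add F p):
            × closes — contains both p and !p.
          branch 1.2.2 (add F (s == ((t || s) -> s))):
            T (s == ((t || s) -> s)): β-rule — branch into T s, T ((t || s) -> s)  //  F s, F ((t || s) -> s).
              branch 1.2.2.1 (add T s, T ((t || s) -> s)):
                F (s == ((t || s) -> s)): β-rule — branch into T s, F ((t || s) -> s)  //  F s, T ((t || s) -> s).
                  branch 1.2.2.1.1 (add T s, F ((t || s) -> s)):
                    F ((t || s) -> s): α-rule — add T (t || s), F s.
                    × closes — contains both s and !s.
                  branch 1.2.2.1.2 (add F s, T ((t || s) -> s)):
                    × closes — contains both s and !s.
              branch 1.2.2.2 (add F s, F ((t || s) -> s)):
                F ((t || s) -> s): α-rule — add T (t || s), F s.
                F (s == ((t || s) -> s)): β-rule — branch into T s, F ((t || s) -> s)  //  F s, T ((t || s) -> s).
                  branch 1.2.2.2.1 (add T s, F ((t || s) -> s)):
                    × closes — contains both s and !s.
                  branch 1.2.2.2.2 (add F s, T ((t || s) -> s)):
                    T (t || s): β-rule — branch into T t  //  T s.
                      branch 1.2.2.2.2.1 (add T t):
                        T ((t || s) -> s): β-rule — branch into F (t || s)  //  T s.
                          branch 1.2.2.2.2.1.1 (add F (t || s)):
                            F (t || s): α-rule — add F t, F s.
                            × closes — contains both t and !t.
                          branch 1.2.2.2.2.1.2 (add T s):
                            × closes — contains both s and !s.
                      branch 1.2.2.2.2.2 (add T s):
                        × closes — contains both s and !s.
  branch 2 (add T !(r || q)):
    T !(r || q): α-rule — add F r, F q.
    F !(r || q): β-rule — branch into T r  //  T q.
      branch 2.1 (add T r):
        × closes — contains both r and !r.
      branch 2.2 (add T q):
        × closes — contains both q and !q.
All 16 branches close.
Every branch closed, so the negation is unsatisfiable and the formula is valid.

Valid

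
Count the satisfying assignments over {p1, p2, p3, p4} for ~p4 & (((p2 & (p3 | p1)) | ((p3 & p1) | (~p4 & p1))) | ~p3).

Initial set: {(~p4 & (((p2 & (p3 | p1)) | ((p3 & p1) | (~p4 & p1))) | ~p3))}.
(~p4 & (((p2 & (p3 | p1)) | ((p3 & p1) | (~p4 & p1))) | ~p3)): α-rule — add ~p4, (((p2 & (p3 | p1)) | ((p3 & p1) | (~p4 & p1))) | ~p3).
(((p2 & (p3 | p1)) | ((p3 & p1) | (~p4 & p1))) | ~p3): β-rule — branch into ((p2 & (p3 | p1)) | ((p3 & p1) | (~p4 & p1)))  //  ~p3.
  branch 1 (add ((p2 & (p3 | p1)) | ((p3 & p1) | (~p4 & p1)))):
    ((p2 & (p3 | p1)) | ((p3 & p1) | (~p4 & p1))): β-rule — branch into (p2 & (p3 | p1))  //  ((p3 & p1) | (~p4 & p1)).
      branch 1.1 (add (p2 & (p3 | p1))):
        (p2 & (p3 | p1)): α-rule — add p2, (p3 | p1).
        (p3 | p1): β-rule — branch into p3  //  p1.
          branch 1.1.1 (add p3):
            ○ open, literals {p2=1, p3=1, p4=0}.
          branch 1.1.2 (add p1):
            ○ open, literals {p1=1, p2=1, p4=0}.
      branch 1.2 (add ((p3 & p1) | (~p4 & p1))):
        ((p3 & p1) | (~p4 & p1)): β-rule — branch into (p3 & p1)  //  (~p4 & p1).
          branch 1.2.1 (add (p3 & p1)):
            (p3 & p1): α-rule — add p3, p1.
            ○ open, literals {p1=1, p3=1, p4=0}.
          branch 1.2.2 (add (~p4 & p1)):
            (~p4 & p1): α-rule — add ~p4, p1.
            ○ open, literals {p1=1, p4=0}.
  branch 2 (add ~p3):
    ○ open, literals {p3=0, p4=0}.
0 branches closed, 5 open.
Each open branch fixes some atoms; the unmentioned ones are free. Counting distinct full assignments: branch {p2=1, p3=1, p4=0} (p1) contributes 2 new; branch {p1=1, p2=1, p4=0} (p3) contributes 1 new; branch {p1=1, p3=1, p4=0} (p2) contributes 1 new; branch {p1=1, p4=0} (p2, p3) contributes 1 new; branch {p3=0, p4=0} (p1, p2) contributes 2 new. Total: 7.

7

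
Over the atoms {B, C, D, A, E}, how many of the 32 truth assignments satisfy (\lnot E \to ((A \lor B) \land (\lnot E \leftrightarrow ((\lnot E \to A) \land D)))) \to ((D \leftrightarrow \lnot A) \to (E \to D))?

Initial set: {((\lnot E \to ((A \lor B) \land (\lnot E \leftrightarrow ((\lnot E \to A) \land D)))) \to ((D \leftrightarrow \lnot A) \to (E \to D)))}.
((\lnot E \to ((A \lor B) \land (\lnot E \leftrightarrow ((\lnot E \to A) \land D)))) \to ((D \leftrightarrow \lnot A) \to (E \to D))): β-rule — branch into \lnot (\lnot E \to ((A \lor B) \land (\lnot E \leftrightarrow ((\lnot E \to A) \land D))))  //  ((D \leftrightarrow \lnot A) \to (E \to D)).
  branch 1 (add \lnot (\lnot E \to ((A \lor B) \land (\lnot E \leftrightarrow ((\lnot E \to A) \land D))))):
    \lnot (\lnot E \to ((A \lor B) \land (\lnot E \leftrightarrow ((\lnot E \to A) \land D)))): α-rule — add \lnot E, \lnot ((A \lor B) \land (\lnot E \leftrightarrow ((\lnot E \to A) \land D))).
    \lnot ((A \lor B) \land (\lnot E \leftrightarrow ((\lnot E \to A) \land D))): β-rule — branch into \lnot (A \lor B)  //  \lnot (\lnot E \leftrightarrow ((\lnot E \to A) \land D)).
      branch 1.1 (add \lnot (A \lor B)):
        \lnot (A \lor B): α-rule — add \lnot A, \lnot B.
        ○ open, literals {A=F, B=F, E=F}.
      branch 1.2 (add \lnot (\lnot E \leftrightarrow ((\lnot E \to A) \land D))):
        \lnot (\lnot E \leftrightarrow ((\lnot E \to A) \land D)): β-rule — branch into \lnot E, \lnot ((\lnot E \to A) \land D)  //  \lnot \lnot E, ((\lnot E \to A) \land D).
          branch 1.2.1 (add \lnot E, \lnot ((\lnot E \to A) \land D)):
            \lnot ((\lnot E \to A) \land D): β-rule — branch into \lnot (\lnot E \to A)  //  \lnot D.
              branch 1.2.1.1 (add \lnot (\lnot E \to A)):
                \lnot (\lnot E \to A): α-rule — add \lnot E, \lnot A.
                ○ open, literals {A=F, E=F}.
              branch 1.2.1.2 (add \lnot D):
                ○ open, literals {D=F, E=F}.
          branch 1.2.2 (add \lnot \lnot E, ((\lnot E \to A) \land D)):
            × closes — contains both E and \lnot E.
  branch 2 (add ((D \leftrightarrow \lnot A) \to (E \to D))):
    ((D \leftrightarrow \lnot A) \to (E \to D)): β-rule — branch into \lnot (D \leftrightarrow \lnot A)  //  (E \to D).
      branch 2.1 (add \lnot (D \leftrightarrow \lnot A)):
        \lnot (D \leftrightarrow \lnot A): β-rule — branch into D, \lnot \lnot A  //  \lnot D, \lnot A.
          branch 2.1.1 (add D, \lnot \lnot A):
            ○ open, literals {A=T, D=T}.
          branch 2.1.2 (add \lnot D, \lnot A):
            ○ open, literals {A=F, D=F}.
      branch 2.2 (add (E \to D)):
        (E \to D): β-rule — branch into \lnot E  //  D.
          branch 2.2.1 (add \lnot E):
            ○ open, literals {E=F}.
          branch 2.2.2 (add D):
            ○ open, literals {D=T}.
1 branch closed, 7 open.
Each open branch fixes some atoms; the unmentioned ones are free. Counting distinct full assignments: branch {A=F, B=F, E=F} (C, D) contributes 4 new; branch {A=F, E=F} (B, C, D) contributes 4 new; branch {D=F, E=F} (B, C, A) contributes 4 new; branch {A=T, D=T} (B, C, E) contributes 8 new; branch {A=F, D=F} (B, C, E) contributes 4 new; branch {E=F} (B, C, D, A) contributes 0 new; branch {D=T} (B, C, A, E) contributes 4 new. Total: 28.

28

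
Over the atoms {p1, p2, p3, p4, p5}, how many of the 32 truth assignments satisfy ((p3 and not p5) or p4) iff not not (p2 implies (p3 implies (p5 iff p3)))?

Initial set: {(((p3 and not p5) or p4) iff not not (p2 implies (p3 implies (p5 iff p3))))}.
(((p3 and not p5) or p4) iff not not (p2 implies (p3 implies (p5 iff p3)))): β-rule — branch into ((p3 and not p5) or p4), not not (p2 implies (p3 implies (p5 iff p3)))  //  not ((p3 and not p5) or p4), not not not (p2 implies (p3 implies (p5 iff p3))).
  branch 1 (add ((p3 and not p5) or p4), not not (p2 implies (p3 implies (p5 iff p3)))):
    not not (p2 implies (p3 implies (p5 iff p3))): drop double negation, giving (p2 implies (p3 implies (p5 iff p3))).
    ((p3 and not p5) or p4): β-rule — branch into (p3 and not p5)  //  p4.
      branch 1.1 (add (p3 and not p5)):
        (p3 and not p5): α-rule — add p3, not p5.
        (p2 implies (p3 implies (p5 iff p3))): β-rule — branch into not p2  //  (p3 implies (p5 iff p3)).
          branch 1.1.1 (add not p2):
            ○ open, literals {p2=false, p3=true, p5=false}.
          branch 1.1.2 (add (p3 implies (p5 iff p3))):
            (p3 implies (p5 iff p3)): β-rule — branch into not p3  //  (p5 iff p3).
              branch 1.1.2.1 (add not p3):
                × closes — contains both p3 and not p3.
              branch 1.1.2.2 (add (p5 iff p3)):
                (p5 iff p3): β-rule — branch into p5, p3  //  not p5, not p3.
                  branch 1.1.2.2.1 (add p5, p3):
                    × closes — contains both p5 and not p5.
                  branch 1.1.2.2.2 (add not p5, not p3):
                    × closes — contains both p3 and not p3.
      branch 1.2 (add p4):
        (p2 implies (p3 implies (p5 iff p3))): β-rule — branch into not p2  //  (p3 implies (p5 iff p3)).
          branch 1.2.1 (add not p2):
            ○ open, literals {p2=false, p4=true}.
          branch 1.2.2 (add (p3 implies (p5 iff p3))):
            (p3 implies (p5 iff p3)): β-rule — branch into not p3  //  (p5 iff p3).
              branch 1.2.2.1 (add not p3):
                ○ open, literals {p3=false, p4=true}.
              branch 1.2.2.2 (add (p5 iff p3)):
                (p5 iff p3): β-rule — branch into p5, p3  //  not p5, not p3.
                  branch 1.2.2.2.1 (add p5, p3):
                    ○ open, literals {p3=true, p4=true, p5=true}.
                  branch 1.2.2.2.2 (add not p5, not p3):
                    ○ open, literals {p3=false, p4=true, p5=false}.
  branch 2 (add not ((p3 and not p5) or p4), not not not (p2 implies (p3 implies (p5 iff p3)))):
    not ((p3 and not p5) or p4): α-rule — add not (p3 and not p5), not p4.
    not not not (p2 implies (p3 implies (p5 iff p3))): drop double negation, giving not (p2 implies (p3 implies (p5 iff p3))).
    not (p2 implies (p3 implies (p5 iff p3))): α-rule — add p2, not (p3 implies (p5 iff p3)).
    not (p3 implies (p5 iff p3)): α-rule — add p3, not (p5 iff p3).
    not (p3 and not p5): β-rule — branch into not p3  //  not not p5.
      branch 2.1 (add not p3):
        × closes — contains both p3 and not p3.
      branch 2.2 (add not not p5):
        not (p5 iff p3): β-rule — branch into p5, not p3  //  not p5, p3.
          branch 2.2.1 (add p5, not p3):
            × closes — contains both p3 and not p3.
          branch 2.2.2 (add not p5, p3):
            × closes — contains both p5 and not p5.
6 branches closed, 5 open.
Each open branch fixes some atoms; the unmentioned ones are free. Counting distinct full assignments: branch {p2=false, p3=true, p5=false} (p1, p4) contributes 4 new; branch {p2=false, p4=true} (p1, p3, p5) contributes 6 new; branch {p3=false, p4=true} (p1, p2, p5) contributes 4 new; branch {p3=true, p4=true, p5=true} (p1, p2) contributes 2 new; branch {p3=false, p4=true, p5=false} (p1, p2) contributes 0 new. Total: 16.

16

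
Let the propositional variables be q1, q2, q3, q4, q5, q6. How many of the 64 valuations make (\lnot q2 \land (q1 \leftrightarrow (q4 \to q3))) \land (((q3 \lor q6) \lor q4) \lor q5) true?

15

Initial set: {((\lnot q2 \land (q1 \leftrightarrow (q4 \to q3))) \land (((q3 \lor q6) \lor q4) \lor q5))}.
((\lnot q2 \land (q1 \leftrightarrow (q4 \to q3))) \land (((q3 \lor q6) \lor q4) \lor q5)): α-rule — add (\lnot q2 \land (q1 \leftrightarrow (q4 \to q3))), (((q3 \lor q6) \lor q4) \lor q5).
(\lnot q2 \land (q1 \leftrightarrow (q4 \to q3))): α-rule — add \lnot q2, (q1 \leftrightarrow (q4 \to q3)).
(((q3 \lor q6) \lor q4) \lor q5): β-rule — branch into ((q3 \lor q6) \lor q4)  //  q5.
  branch 1 (add ((q3 \lor q6) \lor q4)):
    (q1 \leftrightarrow (q4 \to q3)): β-rule — branch into q1, (q4 \to q3)  //  \lnot q1, \lnot (q4 \to q3).
      branch 1.1 (add q1, (q4 \to q3)):
        ((q3 \lor q6) \lor q4): β-rule — branch into (q3 \lor q6)  //  q4.
          branch 1.1.1 (add (q3 \lor q6)):
            (q4 \to q3): β-rule — branch into \lnot q4  //  q3.
              branch 1.1.1.1 (add \lnot q4):
                (q3 \lor q6): β-rule — branch into q3  //  q6.
                  branch 1.1.1.1.1 (add q3):
                    ○ open, literals {q1=1, q2=0, q3=1, q4=0}.
                  branch 1.1.1.1.2 (add q6):
                    ○ open, literals {q1=1, q2=0, q4=0, q6=1}.
              branch 1.1.1.2 (add q3):
                (q3 \lor q6): β-rule — branch into q3  //  q6.
                  branch 1.1.1.2.1 (add q3):
                    ○ open, literals {q1=1, q2=0, q3=1}.
                  branch 1.1.1.2.2 (add q6):
                    ○ open, literals {q1=1, q2=0, q3=1, q6=1}.
          branch 1.1.2 (add q4):
            (q4 \to q3): β-rule — branch into \lnot q4  //  q3.
              branch 1.1.2.1 (add \lnot q4):
                × closes — contains both q4 and \lnot q4.
              branch 1.1.2.2 (add q3):
                ○ open, literals {q1=1, q2=0, q3=1, q4=1}.
      branch 1.2 (add \lnot q1, \lnot (q4 \to q3)):
        \lnot (q4 \to q3): α-rule — add q4, \lnot q3.
        ((q3 \lor q6) \lor q4): β-rule — branch into (q3 \lor q6)  //  q4.
          branch 1.2.1 (add (q3 \lor q6)):
            (q3 \lor q6): β-rule — branch into q3  //  q6.
              branch 1.2.1.1 (add q3):
                × closes — contains both q3 and \lnot q3.
              branch 1.2.1.2 (add q6):
                ○ open, literals {q1=0, q2=0, q3=0, q4=1, q6=1}.
          branch 1.2.2 (add q4):
            ○ open, literals {q1=0, q2=0, q3=0, q4=1}.
  branch 2 (add q5):
    (q1 \leftrightarrow (q4 \to q3)): β-rule — branch into q1, (q4 \to q3)  //  \lnot q1, \lnot (q4 \to q3).
      branch 2.1 (add q1, (q4 \to q3)):
        (q4 \to q3): β-rule — branch into \lnot q4  //  q3.
          branch 2.1.1 (add \lnot q4):
            ○ open, literals {q1=1, q2=0, q4=0, q5=1}.
          branch 2.1.2 (add q3):
            ○ open, literals {q1=1, q2=0, q3=1, q5=1}.
      branch 2.2 (add \lnot q1, \lnot (q4 \to q3)):
        \lnot (q4 \to q3): α-rule — add q4, \lnot q3.
        ○ open, literals {q1=0, q2=0, q3=0, q4=1, q5=1}.
2 branches closed, 10 open.
Each open branch fixes some atoms; the unmentioned ones are free. Counting distinct full assignments: branch {q1=1, q2=0, q3=1, q4=0} (q5, q6) contributes 4 new; branch {q1=1, q2=0, q4=0, q6=1} (q3, q5) contributes 2 new; branch {q1=1, q2=0, q3=1} (q4, q5, q6) contributes 4 new; branch {q1=1, q2=0, q3=1, q6=1} (q4, q5) contributes 0 new; branch {q1=1, q2=0, q3=1, q4=1} (q5, q6) contributes 0 new; branch {q1=0, q2=0, q3=0, q4=1, q6=1} (q5) contributes 2 new; branch {q1=0, q2=0, q3=0, q4=1} (q5, q6) contributes 2 new; branch {q1=1, q2=0, q4=0, q5=1} (q3, q6) contributes 1 new; branch {q1=1, q2=0, q3=1, q5=1} (q4, q6) contributes 0 new; branch {q1=0, q2=0, q3=0, q4=1, q5=1} (q6) contributes 0 new. Total: 15.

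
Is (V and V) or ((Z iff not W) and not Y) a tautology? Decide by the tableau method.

Not valid

Assume the negation and expand:
Initial set: {not ((V and V) or ((Z iff not W) and not Y))}.
not ((V and V) or ((Z iff not W) and not Y)): α-rule — add not (V and V), not ((Z iff not W) and not Y).
not (V and V): β-rule — branch into not V  //  not V.
  branch 1 (add not V):
    not ((Z iff not W) and not Y): β-rule — branch into not (Z iff not W)  //  not not Y.
      branch 1.1 (add not (Z iff not W)):
        not (Z iff not W): β-rule — branch into Z, not not W  //  not Z, not W.
          branch 1.1.1 (add Z, not not W):
            ○ open, literals {V=F, W=T, Z=T}.
          branch 1.1.2 (add not Z, not W):
            ○ open, literals {V=F, W=F, Z=F}.
      branch 1.2 (add not not Y):
        ○ open, literals {V=F, Y=T}.
  branch 2 (add not V):
    not ((Z iff not W) and not Y): β-rule — branch into not (Z iff not W)  //  not not Y.
      branch 2.1 (add not (Z iff not W)):
        not (Z iff not W): β-rule — branch into Z, not not W  //  not Z, not W.
          branch 2.1.1 (add Z, not not W):
            ○ open, literals {V=F, W=T, Z=T}.
          branch 2.1.2 (add not Z, not W):
            ○ open, literals {V=F, W=F, Z=F}.
      branch 2.2 (add not not Y):
        ○ open, literals {V=F, Y=T}.
0 branches closed, 6 open.
An open branch gives a countermodel: V=F, W=T, Z=T (unmentioned atoms arbitrary); under it the original formula is false.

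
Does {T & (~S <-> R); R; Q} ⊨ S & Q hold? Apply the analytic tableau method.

Initial set: {(T & (~S <-> R)); R; Q; ~(S & Q)}.
(T & (~S <-> R)): α-rule — add T, (~S <-> R).
~(S & Q): β-rule — branch into ~S  //  ~Q.
  branch 1 (add ~S):
    (~S <-> R): β-rule — branch into ~S, R  //  ~~S, ~R.
      branch 1.1 (add ~S, R):
        ○ open, literals {Q=true, R=true, S=false, T=true}.
      branch 1.2 (add ~~S, ~R):
        × closes — contains both S and ~S.
  branch 2 (add ~Q):
    × closes — contains both Q and ~Q.
2 branches closed, 1 open.
An open branch gives a countermodel: Q=true, R=true, S=false, T=true (unmentioned atoms arbitrary); the premises hold there but the conclusion fails.

No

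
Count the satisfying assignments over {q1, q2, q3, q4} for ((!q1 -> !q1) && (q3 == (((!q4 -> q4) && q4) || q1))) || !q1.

12

Initial set: {T (((!q1 -> !q1) && (q3 == (((!q4 -> q4) && q4) || q1))) || !q1)}.
T (((!q1 -> !q1) && (q3 == (((!q4 -> q4) && q4) || q1))) || !q1): β-rule — branch into T ((!q1 -> !q1) && (q3 == (((!q4 -> q4) && q4) || q1)))  //  T !q1.
  branch 1 (add T ((!q1 -> !q1) && (q3 == (((!q4 -> q4) && q4) || q1)))):
    T ((!q1 -> !q1) && (q3 == (((!q4 -> q4) && q4) || q1))): α-rule — add T (!q1 -> !q1), T (q3 == (((!q4 -> q4) && q4) || q1)).
    T (!q1 -> !q1): β-rule — branch into F !q1  //  T !q1.
      branch 1.1 (add F !q1):
        T (q3 == (((!q4 -> q4) && q4) || q1)): β-rule — branch into T q3, T (((!q4 -> q4) && q4) || q1)  //  F q3, F (((!q4 -> q4) && q4) || q1).
          branch 1.1.1 (add T q3, T (((!q4 -> q4) && q4) || q1)):
            T (((!q4 -> q4) && q4) || q1): β-rule — branch into T ((!q4 -> q4) && q4)  //  T q1.
              branch 1.1.1.1 (add T ((!q4 -> q4) && q4)):
                T ((!q4 -> q4) && q4): α-rule — add T (!q4 -> q4), T q4.
                T (!q4 -> q4): β-rule — branch into F !q4  //  T q4.
                  branch 1.1.1.1.1 (add F !q4):
                    ○ open, literals {q1=T, q3=T, q4=T}.
                  branch 1.1.1.1.2 (add T q4):
                    ○ open, literals {q1=T, q3=T, q4=T}.
              branch 1.1.1.2 (add T q1):
                ○ open, literals {q1=T, q3=T}.
          branch 1.1.2 (add F q3, F (((!q4 -> q4) && q4) || q1)):
            F (((!q4 -> q4) && q4) || q1): α-rule — add F ((!q4 -> q4) && q4), F q1.
            × closes — contains both q1 and !q1.
      branch 1.2 (add T !q1):
        T (q3 == (((!q4 -> q4) && q4) || q1)): β-rule — branch into T q3, T (((!q4 -> q4) && q4) || q1)  //  F q3, F (((!q4 -> q4) && q4) || q1).
          branch 1.2.1 (add T q3, T (((!q4 -> q4) && q4) || q1)):
            T (((!q4 -> q4) && q4) || q1): β-rule — branch into T ((!q4 -> q4) && q4)  //  T q1.
              branch 1.2.1.1 (add T ((!q4 -> q4) && q4)):
                T ((!q4 -> q4) && q4): α-rule — add T (!q4 -> q4), T q4.
                T (!q4 -> q4): β-rule — branch into F !q4  //  T q4.
                  branch 1.2.1.1.1 (add F !q4):
                    ○ open, literals {q1=F, q3=T, q4=T}.
                  branch 1.2.1.1.2 (add T q4):
                    ○ open, literals {q1=F, q3=T, q4=T}.
              branch 1.2.1.2 (add T q1):
                × closes — contains both q1 and !q1.
          branch 1.2.2 (add F q3, F (((!q4 -> q4) && q4) || q1)):
            F (((!q4 -> q4) && q4) || q1): α-rule — add F ((!q4 -> q4) && q4), F q1.
            F ((!q4 -> q4) && q4): β-rule — branch into F (!q4 -> q4)  //  F q4.
              branch 1.2.2.1 (add F (!q4 -> q4)):
                F (!q4 -> q4): α-rule — add T !q4, F q4.
                ○ open, literals {q1=F, q3=F, q4=F}.
              branch 1.2.2.2 (add F q4):
                ○ open, literals {q1=F, q3=F, q4=F}.
  branch 2 (add T !q1):
    ○ open, literals {q1=F}.
2 branches closed, 8 open.
Each open branch fixes some atoms; the unmentioned ones are free. Counting distinct full assignments: branch {q1=T, q3=T, q4=T} (q2) contributes 2 new; branch {q1=T, q3=T, q4=T} (q2) contributes 0 new; branch {q1=T, q3=T} (q2, q4) contributes 2 new; branch {q1=F, q3=T, q4=T} (q2) contributes 2 new; branch {q1=F, q3=T, q4=T} (q2) contributes 0 new; branch {q1=F, q3=F, q4=F} (q2) contributes 2 new; branch {q1=F, q3=F, q4=F} (q2) contributes 0 new; branch {q1=F} (q2, q3, q4) contributes 4 new. Total: 12.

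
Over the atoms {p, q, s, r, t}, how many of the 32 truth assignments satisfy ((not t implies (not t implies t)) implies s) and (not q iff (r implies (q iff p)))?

12

Initial set: {T (((not t implies (not t implies t)) implies s) and (not q iff (r implies (q iff p))))}.
T (((not t implies (not t implies t)) implies s) and (not q iff (r implies (q iff p)))): α-rule — add T ((not t implies (not t implies t)) implies s), T (not q iff (r implies (q iff p))).
T ((not t implies (not t implies t)) implies s): β-rule — branch into F (not t implies (not t implies t))  //  T s.
  branch 1 (add F (not t implies (not t implies t))):
    F (not t implies (not t implies t)): α-rule — add T not t, F (not t implies t).
    F (not t implies t): α-rule — add T not t, F t.
    T (not q iff (r implies (q iff p))): β-rule — branch into T not q, T (r implies (q iff p))  //  F not q, F (r implies (q iff p)).
      branch 1.1 (add T not q, T (r implies (q iff p))):
        T (r implies (q iff p)): β-rule — branch into F r  //  T (q iff p).
          branch 1.1.1 (add F r):
            ○ open, literals {q=0, r=0, t=0}.
          branch 1.1.2 (add T (q iff p)):
            T (q iff p): β-rule — branch into T q, T p  //  F q, F p.
              branch 1.1.2.1 (add T q, T p):
                × closes — contains both q and not q.
              branch 1.1.2.2 (add F q, F p):
                ○ open, literals {p=0, q=0, t=0}.
      branch 1.2 (add F not q, F (r implies (q iff p))):
        F (r implies (q iff p)): α-rule — add T r, F (q iff p).
        F (q iff p): β-rule — branch into T q, F p  //  F q, T p.
          branch 1.2.1 (add T q, F p):
            ○ open, literals {p=0, q=1, r=1, t=0}.
          branch 1.2.2 (add F q, T p):
            × closes — contains both q and not q.
  branch 2 (add T s):
    T (not q iff (r implies (q iff p))): β-rule — branch into T not q, T (r implies (q iff p))  //  F not q, F (r implies (q iff p)).
      branch 2.1 (add T not q, T (r implies (q iff p))):
        T (r implies (q iff p)): β-rule — branch into F r  //  T (q iff p).
          branch 2.1.1 (add F r):
            ○ open, literals {q=0, r=0, s=1}.
          branch 2.1.2 (add T (q iff p)):
            T (q iff p): β-rule — branch into T q, T p  //  F q, F p.
              branch 2.1.2.1 (add T q, T p):
                × closes — contains both q and not q.
              branch 2.1.2.2 (add F q, F p):
                ○ open, literals {p=0, q=0, s=1}.
      branch 2.2 (add F not q, F (r implies (q iff p))):
        F (r implies (q iff p)): α-rule — add T r, F (q iff p).
        F (q iff p): β-rule — branch into T q, F p  //  F q, T p.
          branch 2.2.1 (add T q, F p):
            ○ open, literals {p=0, q=1, r=1, s=1}.
          branch 2.2.2 (add F q, T p):
            × closes — contains both q and not q.
4 branches closed, 6 open.
Each open branch fixes some atoms; the unmentioned ones are free. Counting distinct full assignments: branch {q=0, r=0, t=0} (p, s) contributes 4 new; branch {p=0, q=0, t=0} (s, r) contributes 2 new; branch {p=0, q=1, r=1, t=0} (s) contributes 2 new; branch {q=0, r=0, s=1} (p, t) contributes 2 new; branch {p=0, q=0, s=1} (r, t) contributes 1 new; branch {p=0, q=1, r=1, s=1} (t) contributes 1 new. Total: 12.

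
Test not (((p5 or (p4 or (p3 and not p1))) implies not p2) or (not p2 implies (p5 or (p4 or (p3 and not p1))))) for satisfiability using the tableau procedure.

Initial set: {not (((p5 or (p4 or (p3 and not p1))) implies not p2) or (not p2 implies (p5 or (p4 or (p3 and not p1)))))}.
not (((p5 or (p4 or (p3 and not p1))) implies not p2) or (not p2 implies (p5 or (p4 or (p3 and not p1))))): α-rule — add not ((p5 or (p4 or (p3 and not p1))) implies not p2), not (not p2 implies (p5 or (p4 or (p3 and not p1)))).
not ((p5 or (p4 or (p3 and not p1))) implies not p2): α-rule — add (p5 or (p4 or (p3 and not p1))), not not p2.
not (not p2 implies (p5 or (p4 or (p3 and not p1)))): α-rule — add not p2, not (p5 or (p4 or (p3 and not p1))).
× closes — contains both p2 and not p2.
All 1 branch closes.
Every branch closed; the formula is unsatisfiable.

Unsatisfiable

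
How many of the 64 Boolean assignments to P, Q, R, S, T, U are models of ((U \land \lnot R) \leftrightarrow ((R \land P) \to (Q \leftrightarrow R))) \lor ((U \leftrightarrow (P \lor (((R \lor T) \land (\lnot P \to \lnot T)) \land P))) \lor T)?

Initial set: {(((U \land \lnot R) \leftrightarrow ((R \land P) \to (Q \leftrightarrow R))) \lor ((U \leftrightarrow (P \lor (((R \lor T) \land (\lnot P \to \lnot T)) \land P))) \lor T))}.
(((U \land \lnot R) \leftrightarrow ((R \land P) \to (Q \leftrightarrow R))) \lor ((U \leftrightarrow (P \lor (((R \lor T) \land (\lnot P \to \lnot T)) \land P))) \lor T)): β-rule — branch into ((U \land \lnot R) \leftrightarrow ((R \land P) \to (Q \leftrightarrow R)))  //  ((U \leftrightarrow (P \lor (((R \lor T) \land (\lnot P \to \lnot T)) \land P))) \lor T).
  branch 1 (add ((U \land \lnot R) \leftrightarrow ((R \land P) \to (Q \leftrightarrow R)))):
    ((U \land \lnot R) \leftrightarrow ((R \land P) \to (Q \leftrightarrow R))): β-rule — branch into (U \land \lnot R), ((R \land P) \to (Q \leftrightarrow R))  //  \lnot (U \land \lnot R), \lnot ((R \land P) \to (Q \leftrightarrow R)).
      branch 1.1 (add (U \land \lnot R), ((R \land P) \to (Q \leftrightarrow R))):
        (U \land \lnot R): α-rule — add U, \lnot R.
        ((R \land P) \to (Q \leftrightarrow R)): β-rule — branch into \lnot (R \land P)  //  (Q \leftrightarrow R).
          branch 1.1.1 (add \lnot (R \land P)):
            \lnot (R \land P): β-rule — branch into \lnot R  //  \lnot P.
              branch 1.1.1.1 (add \lnot R):
                ○ open, literals {R=0, U=1}.
              branch 1.1.1.2 (add \lnot P):
                ○ open, literals {P=0, R=0, U=1}.
          branch 1.1.2 (add (Q \leftrightarrow R)):
            (Q \leftrightarrow R): β-rule — branch into Q, R  //  \lnot Q, \lnot R.
              branch 1.1.2.1 (add Q, R):
                × closes — contains both R and \lnot R.
              branch 1.1.2.2 (add \lnot Q, \lnot R):
                ○ open, literals {Q=0, R=0, U=1}.
      branch 1.2 (add \lnot (U \land \lnot R), \lnot ((R \land P) \to (Q \leftrightarrow R))):
        \lnot ((R \land P) \to (Q \leftrightarrow R)): α-rule — add (R \land P), \lnot (Q \leftrightarrow R).
        (R \land P): α-rule — add R, P.
        \lnot (U \land \lnot R): β-rule — branch into \lnot U  //  \lnot \lnot R.
          branch 1.2.1 (add \lnot U):
            \lnot (Q \leftrightarrow R): β-rule — branch into Q, \lnot R  //  \lnot Q, R.
              branch 1.2.1.1 (add Q, \lnot R):
                × closes — contains both R and \lnot R.
              branch 1.2.1.2 (add \lnot Q, R):
                ○ open, literals {P=1, Q=0, R=1, U=0}.
          branch 1.2.2 (add \lnot \lnot R):
            \lnot (Q \leftrightarrow R): β-rule — branch into Q, \lnot R  //  \lnot Q, R.
              branch 1.2.2.1 (add Q, \lnot R):
                × closes — contains both R and \lnot R.
              branch 1.2.2.2 (add \lnot Q, R):
                ○ open, literals {P=1, Q=0, R=1}.
  branch 2 (add ((U \leftrightarrow (P \lor (((R \lor T) \land (\lnot P \to \lnot T)) \land P))) \lor T)):
    ((U \leftrightarrow (P \lor (((R \lor T) \land (\lnot P \to \lnot T)) \land P))) \lor T): β-rule — branch into (U \leftrightarrow (P \lor (((R \lor T) \land (\lnot P \to \lnot T)) \land P)))  //  T.
      branch 2.1 (add (U \leftrightarrow (P \lor (((R \lor T) \land (\lnot P \to \lnot T)) \land P)))):
        (U \leftrightarrow (P \lor (((R \lor T) \land (\lnot P \to \lnot T)) \land P))): β-rule — branch into U, (P \lor (((R \lor T) \land (\lnot P \to \lnot T)) \land P))  //  \lnot U, \lnot (P \lor (((R \lor T) \land (\lnot P \to \lnot T)) \land P)).
          branch 2.1.1 (add U, (P \lor (((R \lor T) \land (\lnot P \to \lnot T)) \land P))):
            (P \lor (((R \lor T) \land (\lnot P \to \lnot T)) \land P)): β-rule — branch into P  //  (((R \lor T) \land (\lnot P \to \lnot T)) \land P).
              branch 2.1.1.1 (add P):
                ○ open, literals {P=1, U=1}.
              branch 2.1.1.2 (add (((R \lor T) \land (\lnot P \to \lnot T)) \land P)):
                (((R \lor T) \land (\lnot P \to \lnot T)) \land P): α-rule — add ((R \lor T) \land (\lnot P \to \lnot T)), P.
                ((R \lor T) \land (\lnot P \to \lnot T)): α-rule — add (R \lor T), (\lnot P \to \lnot T).
                (R \lor T): β-rule — branch into R  //  T.
                  branch 2.1.1.2.1 (add R):
                    (\lnot P \to \lnot T): β-rule — branch into \lnot \lnot P  //  \lnot T.
                      branch 2.1.1.2.1.1 (add \lnot \lnot P):
                        ○ open, literals {P=1, R=1, U=1}.
                      branch 2.1.1.2.1.2 (add \lnot T):
                        ○ open, literals {P=1, R=1, T=0, U=1}.
                  branch 2.1.1.2.2 (add T):
                    (\lnot P \to \lnot T): β-rule — branch into \lnot \lnot P  //  \lnot T.
                      branch 2.1.1.2.2.1 (add \lnot \lnot P):
                        ○ open, literals {P=1, T=1, U=1}.
                      branch 2.1.1.2.2.2 (add \lnot T):
                        × closes — contains both T and \lnot T.
          branch 2.1.2 (add \lnot U, \lnot (P \lor (((R \lor T) \land (\lnot P \to \lnot T)) \land P))):
            \lnot (P \lor (((R \lor T) \land (\lnot P \to \lnot T)) \land P)): α-rule — add \lnot P, \lnot (((R \lor T) \land (\lnot P \to \lnot T)) \land P).
            \lnot (((R \lor T) \land (\lnot P \to \lnot T)) \land P): β-rule — branch into \lnot ((R \lor T) \land (\lnot P \to \lnot T))  //  \lnot P.
              branch 2.1.2.1 (add \lnot ((R \lor T) \land (\lnot P \to \lnot T))):
                \lnot ((R \lor T) \land (\lnot P \to \lnot T)): β-rule — branch into \lnot (R \lor T)  //  \lnot (\lnot P \to \lnot T).
                  branch 2.1.2.1.1 (add \lnot (R \lor T)):
                    \lnot (R \lor T): α-rule — add \lnot R, \lnot T.
                    ○ open, literals {P=0, R=0, T=0, U=0}.
                  branch 2.1.2.1.2 (add \lnot (\lnot P \to \lnot T)):
                    \lnot (\lnot P \to \lnot T): α-rule — add \lnot P, \lnot \lnot T.
                    ○ open, literals {P=0, T=1, U=0}.
              branch 2.1.2.2 (add \lnot P):
                ○ open, literals {P=0, U=0}.
      branch 2.2 (add T):
        ○ open, literals {T=1}.
4 branches closed, 13 open.
Each open branch fixes some atoms; the unmentioned ones are free. Counting distinct full assignments: branch {R=0, U=1} (P, Q, S, T) contributes 16 new; branch {P=0, R=0, U=1} (Q, S, T) contributes 0 new; branch {Q=0, R=0, U=1} (P, S, T) contributes 0 new; branch {P=1, Q=0, R=1, U=0} (S, T) contributes 4 new; branch {P=1, Q=0, R=1} (S, T, U) contributes 4 new; branch {P=1, U=1} (Q, R, S, T) contributes 4 new; branch {P=1, R=1, U=1} (Q, S, T) contributes 0 new; branch {P=1, R=1, T=0, U=1} (Q, S) contributes 0 new; branch {P=1, T=1, U=1} (Q, R, S) contributes 0 new; branch {P=0, R=0, T=0, U=0} (Q, S) contributes 4 new; branch {P=0, T=1, U=0} (Q, R, S) contributes 8 new; branch {P=0, U=0} (Q, R, S, T) contributes 4 new; branch {T=1} (P, Q, R, S, U) contributes 10 new. Total: 54.

54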